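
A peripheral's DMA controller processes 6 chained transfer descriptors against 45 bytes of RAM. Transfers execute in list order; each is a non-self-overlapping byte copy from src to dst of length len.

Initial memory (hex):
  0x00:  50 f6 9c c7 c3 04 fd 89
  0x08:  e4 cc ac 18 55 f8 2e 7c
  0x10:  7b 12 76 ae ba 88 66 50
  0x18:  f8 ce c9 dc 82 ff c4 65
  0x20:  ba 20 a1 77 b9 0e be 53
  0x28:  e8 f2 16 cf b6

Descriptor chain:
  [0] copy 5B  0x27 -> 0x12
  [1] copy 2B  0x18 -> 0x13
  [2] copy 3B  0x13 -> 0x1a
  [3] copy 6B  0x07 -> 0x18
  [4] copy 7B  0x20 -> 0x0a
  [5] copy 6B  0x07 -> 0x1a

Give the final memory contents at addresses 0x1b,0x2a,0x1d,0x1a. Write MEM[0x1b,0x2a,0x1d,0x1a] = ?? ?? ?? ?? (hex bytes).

MEM[0x1b,0x2a,0x1d,0x1a] = e4 16 ba 89

D0: mem[0x12..0x16] <- [53 e8 f2 16 cf]
D1: mem[0x13..0x14] <- [f8 ce]
D2: mem[0x1a..0x1c] <- [f8 ce 16]
D3: mem[0x18..0x1d] <- [89 e4 cc ac 18 55]
D4: mem[0x0a..0x10] <- [ba 20 a1 77 b9 0e be]
D5: mem[0x1a..0x1f] <- [89 e4 cc ba 20 a1]
query mem[0x1b]=0xe4, mem[0x2a]=0x16, mem[0x1d]=0xba, mem[0x1a]=0x89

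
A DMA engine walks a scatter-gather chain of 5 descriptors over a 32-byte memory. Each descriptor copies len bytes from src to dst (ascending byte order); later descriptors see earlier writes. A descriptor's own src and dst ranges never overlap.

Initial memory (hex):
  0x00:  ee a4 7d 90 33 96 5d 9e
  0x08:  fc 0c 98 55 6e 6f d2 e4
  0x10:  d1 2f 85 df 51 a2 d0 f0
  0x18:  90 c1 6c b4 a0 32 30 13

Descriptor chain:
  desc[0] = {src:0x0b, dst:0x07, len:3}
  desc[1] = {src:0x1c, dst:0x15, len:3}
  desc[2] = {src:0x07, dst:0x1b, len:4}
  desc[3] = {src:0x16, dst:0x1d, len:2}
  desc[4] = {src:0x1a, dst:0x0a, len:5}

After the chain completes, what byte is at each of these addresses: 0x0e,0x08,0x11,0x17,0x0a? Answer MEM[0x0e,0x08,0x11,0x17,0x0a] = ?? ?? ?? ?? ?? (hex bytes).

D0: mem[0x07..0x09] <- [55 6e 6f]
D1: mem[0x15..0x17] <- [a0 32 30]
D2: mem[0x1b..0x1e] <- [55 6e 6f 98]
D3: mem[0x1d..0x1e] <- [32 30]
D4: mem[0x0a..0x0e] <- [6c 55 6e 32 30]
query mem[0x0e]=0x30, mem[0x08]=0x6e, mem[0x11]=0x2f, mem[0x17]=0x30, mem[0x0a]=0x6c

MEM[0x0e,0x08,0x11,0x17,0x0a] = 30 6e 2f 30 6c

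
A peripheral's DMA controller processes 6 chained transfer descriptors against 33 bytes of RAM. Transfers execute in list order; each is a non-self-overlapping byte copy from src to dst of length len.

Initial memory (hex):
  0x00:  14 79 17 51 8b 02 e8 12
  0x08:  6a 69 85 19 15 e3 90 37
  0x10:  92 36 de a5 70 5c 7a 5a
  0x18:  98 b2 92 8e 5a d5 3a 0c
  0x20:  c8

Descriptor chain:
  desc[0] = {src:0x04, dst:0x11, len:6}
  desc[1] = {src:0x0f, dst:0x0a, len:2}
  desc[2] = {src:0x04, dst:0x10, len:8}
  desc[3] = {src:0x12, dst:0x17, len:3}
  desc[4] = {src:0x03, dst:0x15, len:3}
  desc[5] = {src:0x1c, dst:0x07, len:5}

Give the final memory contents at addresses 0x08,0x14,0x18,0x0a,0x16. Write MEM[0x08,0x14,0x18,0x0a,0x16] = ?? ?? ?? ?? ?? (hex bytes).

D0: mem[0x11..0x16] <- [8b 02 e8 12 6a 69]
D1: mem[0x0a..0x0b] <- [37 92]
D2: mem[0x10..0x17] <- [8b 02 e8 12 6a 69 37 92]
D3: mem[0x17..0x19] <- [e8 12 6a]
D4: mem[0x15..0x17] <- [51 8b 02]
D5: mem[0x07..0x0b] <- [5a d5 3a 0c c8]
query mem[0x08]=0xd5, mem[0x14]=0x6a, mem[0x18]=0x12, mem[0x0a]=0x0c, mem[0x16]=0x8b

MEM[0x08,0x14,0x18,0x0a,0x16] = d5 6a 12 0c 8b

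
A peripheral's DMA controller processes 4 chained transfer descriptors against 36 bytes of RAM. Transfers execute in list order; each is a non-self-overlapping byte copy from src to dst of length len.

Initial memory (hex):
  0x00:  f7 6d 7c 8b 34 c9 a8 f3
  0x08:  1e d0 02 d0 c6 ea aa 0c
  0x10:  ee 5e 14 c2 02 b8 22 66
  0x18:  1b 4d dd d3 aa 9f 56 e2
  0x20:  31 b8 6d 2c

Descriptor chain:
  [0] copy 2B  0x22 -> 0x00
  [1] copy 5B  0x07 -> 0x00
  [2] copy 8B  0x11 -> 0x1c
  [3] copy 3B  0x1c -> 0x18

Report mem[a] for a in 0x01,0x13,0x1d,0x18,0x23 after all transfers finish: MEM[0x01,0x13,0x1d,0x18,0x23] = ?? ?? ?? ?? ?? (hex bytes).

MEM[0x01,0x13,0x1d,0x18,0x23] = 1e c2 14 5e 1b

#0 dst[0x00+2] := {0x6d,0x2c}
#1 dst[0x00+5] := {0xf3,0x1e,0xd0,0x02,0xd0}
#2 dst[0x1c+8] := {0x5e,0x14,0xc2,0x02,0xb8,0x22,0x66,0x1b}
#3 dst[0x18+3] := {0x5e,0x14,0xc2}
query mem[0x01]=0x1e, mem[0x13]=0xc2, mem[0x1d]=0x14, mem[0x18]=0x5e, mem[0x23]=0x1b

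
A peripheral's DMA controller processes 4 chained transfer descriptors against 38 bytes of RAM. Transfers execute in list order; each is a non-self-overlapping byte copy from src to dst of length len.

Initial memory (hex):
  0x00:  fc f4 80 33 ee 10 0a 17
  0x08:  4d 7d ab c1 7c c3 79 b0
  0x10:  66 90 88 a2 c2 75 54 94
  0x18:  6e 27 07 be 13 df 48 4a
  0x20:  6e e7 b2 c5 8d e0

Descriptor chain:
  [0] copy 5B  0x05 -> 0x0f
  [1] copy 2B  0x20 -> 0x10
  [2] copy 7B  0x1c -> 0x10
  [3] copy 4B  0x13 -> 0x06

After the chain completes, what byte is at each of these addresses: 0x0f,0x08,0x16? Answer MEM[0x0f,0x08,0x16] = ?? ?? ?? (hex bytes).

  after D0: wrote 5B at 0x0f = 100a174d7d
  after D1: wrote 2B at 0x10 = 6ee7
  after D2: wrote 7B at 0x10 = 13df484a6ee7b2
  after D3: wrote 4B at 0x06 = 4a6ee7b2
query mem[0x0f]=0x10, mem[0x08]=0xe7, mem[0x16]=0xb2

MEM[0x0f,0x08,0x16] = 10 e7 b2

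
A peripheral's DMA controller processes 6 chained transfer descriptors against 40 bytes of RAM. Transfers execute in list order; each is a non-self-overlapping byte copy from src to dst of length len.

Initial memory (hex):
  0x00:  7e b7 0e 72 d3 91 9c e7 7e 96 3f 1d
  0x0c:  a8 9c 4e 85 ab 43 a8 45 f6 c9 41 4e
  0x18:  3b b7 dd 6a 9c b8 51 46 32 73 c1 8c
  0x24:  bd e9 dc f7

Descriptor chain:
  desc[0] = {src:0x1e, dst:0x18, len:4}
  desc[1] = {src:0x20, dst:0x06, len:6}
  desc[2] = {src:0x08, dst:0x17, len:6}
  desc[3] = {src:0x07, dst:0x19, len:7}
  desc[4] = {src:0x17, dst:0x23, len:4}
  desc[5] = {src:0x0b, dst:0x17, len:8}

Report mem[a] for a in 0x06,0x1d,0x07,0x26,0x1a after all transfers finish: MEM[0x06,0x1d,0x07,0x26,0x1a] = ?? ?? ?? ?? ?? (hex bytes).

#0 dst[0x18+4] := {0x51,0x46,0x32,0x73}
#1 dst[0x06+6] := {0x32,0x73,0xc1,0x8c,0xbd,0xe9}
#2 dst[0x17+6] := {0xc1,0x8c,0xbd,0xe9,0xa8,0x9c}
#3 dst[0x19+7] := {0x73,0xc1,0x8c,0xbd,0xe9,0xa8,0x9c}
#4 dst[0x23+4] := {0xc1,0x8c,0x73,0xc1}
#5 dst[0x17+8] := {0xe9,0xa8,0x9c,0x4e,0x85,0xab,0x43,0xa8}
query mem[0x06]=0x32, mem[0x1d]=0x43, mem[0x07]=0x73, mem[0x26]=0xc1, mem[0x1a]=0x4e

MEM[0x06,0x1d,0x07,0x26,0x1a] = 32 43 73 c1 4e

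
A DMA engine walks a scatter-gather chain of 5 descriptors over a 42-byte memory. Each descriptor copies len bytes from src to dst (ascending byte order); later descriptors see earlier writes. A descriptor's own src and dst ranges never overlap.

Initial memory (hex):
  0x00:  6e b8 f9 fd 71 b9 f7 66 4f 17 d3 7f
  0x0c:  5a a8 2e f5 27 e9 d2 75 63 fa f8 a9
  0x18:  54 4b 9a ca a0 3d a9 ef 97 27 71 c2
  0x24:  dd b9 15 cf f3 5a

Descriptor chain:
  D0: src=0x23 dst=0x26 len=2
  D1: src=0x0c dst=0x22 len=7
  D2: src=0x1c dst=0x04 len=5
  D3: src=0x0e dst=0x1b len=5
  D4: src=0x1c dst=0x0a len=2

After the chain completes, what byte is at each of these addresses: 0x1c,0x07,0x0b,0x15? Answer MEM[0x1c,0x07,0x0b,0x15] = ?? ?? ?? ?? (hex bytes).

MEM[0x1c,0x07,0x0b,0x15] = f5 ef 27 fa

#0 dst[0x26+2] := {0xc2,0xdd}
#1 dst[0x22+7] := {0x5a,0xa8,0x2e,0xf5,0x27,0xe9,0xd2}
#2 dst[0x04+5] := {0xa0,0x3d,0xa9,0xef,0x97}
#3 dst[0x1b+5] := {0x2e,0xf5,0x27,0xe9,0xd2}
#4 dst[0x0a+2] := {0xf5,0x27}
query mem[0x1c]=0xf5, mem[0x07]=0xef, mem[0x0b]=0x27, mem[0x15]=0xfa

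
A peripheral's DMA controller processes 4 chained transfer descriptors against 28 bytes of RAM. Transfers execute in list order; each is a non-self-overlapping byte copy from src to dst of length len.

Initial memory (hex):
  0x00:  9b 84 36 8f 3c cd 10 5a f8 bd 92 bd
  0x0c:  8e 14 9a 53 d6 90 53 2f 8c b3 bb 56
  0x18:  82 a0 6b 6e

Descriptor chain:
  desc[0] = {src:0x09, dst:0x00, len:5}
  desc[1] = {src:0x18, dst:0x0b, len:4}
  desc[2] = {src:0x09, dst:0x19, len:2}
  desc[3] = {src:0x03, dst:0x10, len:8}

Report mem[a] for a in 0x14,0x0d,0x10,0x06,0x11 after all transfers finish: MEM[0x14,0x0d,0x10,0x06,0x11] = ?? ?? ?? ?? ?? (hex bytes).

D0: mem[0x00..0x04] <- [bd 92 bd 8e 14]
D1: mem[0x0b..0x0e] <- [82 a0 6b 6e]
D2: mem[0x19..0x1a] <- [bd 92]
D3: mem[0x10..0x17] <- [8e 14 cd 10 5a f8 bd 92]
query mem[0x14]=0x5a, mem[0x0d]=0x6b, mem[0x10]=0x8e, mem[0x06]=0x10, mem[0x11]=0x14

MEM[0x14,0x0d,0x10,0x06,0x11] = 5a 6b 8e 10 14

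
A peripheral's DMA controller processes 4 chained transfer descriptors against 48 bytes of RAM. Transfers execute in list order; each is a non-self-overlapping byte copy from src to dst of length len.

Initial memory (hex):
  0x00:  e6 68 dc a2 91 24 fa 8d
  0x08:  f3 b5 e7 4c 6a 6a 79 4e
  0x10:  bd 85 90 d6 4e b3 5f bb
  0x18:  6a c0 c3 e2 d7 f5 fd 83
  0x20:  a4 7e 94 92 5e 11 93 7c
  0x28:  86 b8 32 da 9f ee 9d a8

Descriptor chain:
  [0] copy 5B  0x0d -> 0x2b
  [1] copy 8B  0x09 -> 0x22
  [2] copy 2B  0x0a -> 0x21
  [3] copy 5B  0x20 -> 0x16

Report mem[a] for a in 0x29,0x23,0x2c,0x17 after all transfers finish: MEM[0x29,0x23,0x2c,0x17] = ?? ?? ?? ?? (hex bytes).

#0 dst[0x2b+5] := {0x6a,0x79,0x4e,0xbd,0x85}
#1 dst[0x22+8] := {0xb5,0xe7,0x4c,0x6a,0x6a,0x79,0x4e,0xbd}
#2 dst[0x21+2] := {0xe7,0x4c}
#3 dst[0x16+5] := {0xa4,0xe7,0x4c,0xe7,0x4c}
query mem[0x29]=0xbd, mem[0x23]=0xe7, mem[0x2c]=0x79, mem[0x17]=0xe7

MEM[0x29,0x23,0x2c,0x17] = bd e7 79 e7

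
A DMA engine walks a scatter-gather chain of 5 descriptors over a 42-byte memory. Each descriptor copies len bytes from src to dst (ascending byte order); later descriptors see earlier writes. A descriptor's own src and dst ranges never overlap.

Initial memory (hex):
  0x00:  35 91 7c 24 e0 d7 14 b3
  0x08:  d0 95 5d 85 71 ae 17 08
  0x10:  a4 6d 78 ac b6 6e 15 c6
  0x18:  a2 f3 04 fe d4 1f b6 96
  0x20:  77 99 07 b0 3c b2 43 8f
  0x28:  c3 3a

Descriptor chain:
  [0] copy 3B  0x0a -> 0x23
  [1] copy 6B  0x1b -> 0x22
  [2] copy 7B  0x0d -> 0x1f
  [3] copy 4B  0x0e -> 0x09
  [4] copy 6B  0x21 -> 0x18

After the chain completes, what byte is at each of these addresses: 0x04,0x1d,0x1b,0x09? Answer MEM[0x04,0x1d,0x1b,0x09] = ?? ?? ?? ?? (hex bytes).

#0 dst[0x23+3] := {0x5d,0x85,0x71}
#1 dst[0x22+6] := {0xfe,0xd4,0x1f,0xb6,0x96,0x77}
#2 dst[0x1f+7] := {0xae,0x17,0x08,0xa4,0x6d,0x78,0xac}
#3 dst[0x09+4] := {0x17,0x08,0xa4,0x6d}
#4 dst[0x18+6] := {0x08,0xa4,0x6d,0x78,0xac,0x96}
query mem[0x04]=0xe0, mem[0x1d]=0x96, mem[0x1b]=0x78, mem[0x09]=0x17

MEM[0x04,0x1d,0x1b,0x09] = e0 96 78 17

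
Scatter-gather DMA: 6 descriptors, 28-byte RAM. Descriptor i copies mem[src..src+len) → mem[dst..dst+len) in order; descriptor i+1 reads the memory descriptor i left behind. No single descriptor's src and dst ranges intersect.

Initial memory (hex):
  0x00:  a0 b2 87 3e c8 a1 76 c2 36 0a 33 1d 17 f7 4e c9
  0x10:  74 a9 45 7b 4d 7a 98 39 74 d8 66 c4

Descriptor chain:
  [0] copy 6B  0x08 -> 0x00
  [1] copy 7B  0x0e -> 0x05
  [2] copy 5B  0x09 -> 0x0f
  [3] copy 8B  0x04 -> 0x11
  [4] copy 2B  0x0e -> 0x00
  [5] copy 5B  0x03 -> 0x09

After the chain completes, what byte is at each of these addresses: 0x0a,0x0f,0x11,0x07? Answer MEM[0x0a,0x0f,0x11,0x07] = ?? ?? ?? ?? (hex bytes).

  after D0: wrote 6B at 0x00 = 360a331d17f7
  after D1: wrote 7B at 0x05 = 4ec974a9457b4d
  after D2: wrote 5B at 0x0f = 457b4d17f7
  after D3: wrote 8B at 0x11 = 174ec974a9457b4d
  after D4: wrote 2B at 0x00 = 4e45
  after D5: wrote 5B at 0x09 = 1d174ec974
query mem[0x0a]=0x17, mem[0x0f]=0x45, mem[0x11]=0x17, mem[0x07]=0x74

MEM[0x0a,0x0f,0x11,0x07] = 17 45 17 74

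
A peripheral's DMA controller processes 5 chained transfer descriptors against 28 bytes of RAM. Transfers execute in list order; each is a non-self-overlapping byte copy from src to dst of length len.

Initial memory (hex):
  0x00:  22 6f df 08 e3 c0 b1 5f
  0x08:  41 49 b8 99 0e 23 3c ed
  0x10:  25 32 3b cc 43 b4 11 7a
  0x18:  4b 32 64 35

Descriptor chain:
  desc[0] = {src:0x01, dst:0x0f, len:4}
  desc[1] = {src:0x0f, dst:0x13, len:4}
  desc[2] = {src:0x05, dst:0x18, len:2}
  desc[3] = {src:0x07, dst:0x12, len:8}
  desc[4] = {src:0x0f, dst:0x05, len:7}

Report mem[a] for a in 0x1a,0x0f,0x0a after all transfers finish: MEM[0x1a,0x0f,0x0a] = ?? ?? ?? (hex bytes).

  after D0: wrote 4B at 0x0f = 6fdf08e3
  after D1: wrote 4B at 0x13 = 6fdf08e3
  after D2: wrote 2B at 0x18 = c0b1
  after D3: wrote 8B at 0x12 = 5f4149b8990e233c
  after D4: wrote 7B at 0x05 = 6fdf085f4149b8
query mem[0x1a]=0x64, mem[0x0f]=0x6f, mem[0x0a]=0x49

MEM[0x1a,0x0f,0x0a] = 64 6f 49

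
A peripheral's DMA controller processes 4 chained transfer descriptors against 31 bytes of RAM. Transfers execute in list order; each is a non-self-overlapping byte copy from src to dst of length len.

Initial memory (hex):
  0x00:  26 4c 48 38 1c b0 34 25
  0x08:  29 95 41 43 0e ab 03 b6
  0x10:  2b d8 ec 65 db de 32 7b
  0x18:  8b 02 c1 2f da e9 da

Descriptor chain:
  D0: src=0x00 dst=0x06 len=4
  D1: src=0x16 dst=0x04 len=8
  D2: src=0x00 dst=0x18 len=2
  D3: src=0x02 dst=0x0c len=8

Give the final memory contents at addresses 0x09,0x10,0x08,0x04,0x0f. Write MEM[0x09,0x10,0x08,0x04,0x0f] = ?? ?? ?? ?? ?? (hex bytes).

[0] 0x00->0x06 len=4 : 26 4c 48 38
[1] 0x16->0x04 len=8 : 32 7b 8b 02 c1 2f da e9
[2] 0x00->0x18 len=2 : 26 4c
[3] 0x02->0x0c len=8 : 48 38 32 7b 8b 02 c1 2f
query mem[0x09]=0x2f, mem[0x10]=0x8b, mem[0x08]=0xc1, mem[0x04]=0x32, mem[0x0f]=0x7b

MEM[0x09,0x10,0x08,0x04,0x0f] = 2f 8b c1 32 7b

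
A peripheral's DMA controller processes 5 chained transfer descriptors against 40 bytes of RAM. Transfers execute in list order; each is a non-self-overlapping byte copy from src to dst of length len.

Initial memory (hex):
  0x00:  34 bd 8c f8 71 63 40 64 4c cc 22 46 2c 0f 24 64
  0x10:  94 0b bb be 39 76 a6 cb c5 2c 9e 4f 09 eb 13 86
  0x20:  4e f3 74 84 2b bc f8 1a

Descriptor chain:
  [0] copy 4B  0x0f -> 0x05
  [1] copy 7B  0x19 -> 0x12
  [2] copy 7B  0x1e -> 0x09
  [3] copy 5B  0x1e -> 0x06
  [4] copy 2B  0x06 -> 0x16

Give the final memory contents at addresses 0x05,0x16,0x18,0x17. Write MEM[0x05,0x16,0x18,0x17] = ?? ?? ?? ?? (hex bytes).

MEM[0x05,0x16,0x18,0x17] = 64 13 86 86

  after D0: wrote 4B at 0x05 = 64940bbb
  after D1: wrote 7B at 0x12 = 2c9e4f09eb1386
  after D2: wrote 7B at 0x09 = 13864ef374842b
  after D3: wrote 5B at 0x06 = 13864ef374
  after D4: wrote 2B at 0x16 = 1386
query mem[0x05]=0x64, mem[0x16]=0x13, mem[0x18]=0x86, mem[0x17]=0x86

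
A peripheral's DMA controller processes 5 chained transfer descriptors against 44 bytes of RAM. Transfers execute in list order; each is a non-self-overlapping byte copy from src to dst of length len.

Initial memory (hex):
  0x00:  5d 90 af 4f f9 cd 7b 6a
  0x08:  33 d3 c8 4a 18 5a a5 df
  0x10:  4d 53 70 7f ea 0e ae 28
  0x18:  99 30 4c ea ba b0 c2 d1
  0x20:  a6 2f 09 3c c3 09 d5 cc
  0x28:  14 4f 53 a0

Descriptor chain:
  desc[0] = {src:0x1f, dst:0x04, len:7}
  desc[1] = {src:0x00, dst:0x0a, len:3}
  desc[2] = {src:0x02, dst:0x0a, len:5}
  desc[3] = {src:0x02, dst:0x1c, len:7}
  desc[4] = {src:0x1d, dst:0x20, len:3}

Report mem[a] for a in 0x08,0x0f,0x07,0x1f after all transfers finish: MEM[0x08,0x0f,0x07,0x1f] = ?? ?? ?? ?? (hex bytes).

MEM[0x08,0x0f,0x07,0x1f] = 3c df 09 a6

#0 dst[0x04+7] := {0xd1,0xa6,0x2f,0x09,0x3c,0xc3,0x09}
#1 dst[0x0a+3] := {0x5d,0x90,0xaf}
#2 dst[0x0a+5] := {0xaf,0x4f,0xd1,0xa6,0x2f}
#3 dst[0x1c+7] := {0xaf,0x4f,0xd1,0xa6,0x2f,0x09,0x3c}
#4 dst[0x20+3] := {0x4f,0xd1,0xa6}
query mem[0x08]=0x3c, mem[0x0f]=0xdf, mem[0x07]=0x09, mem[0x1f]=0xa6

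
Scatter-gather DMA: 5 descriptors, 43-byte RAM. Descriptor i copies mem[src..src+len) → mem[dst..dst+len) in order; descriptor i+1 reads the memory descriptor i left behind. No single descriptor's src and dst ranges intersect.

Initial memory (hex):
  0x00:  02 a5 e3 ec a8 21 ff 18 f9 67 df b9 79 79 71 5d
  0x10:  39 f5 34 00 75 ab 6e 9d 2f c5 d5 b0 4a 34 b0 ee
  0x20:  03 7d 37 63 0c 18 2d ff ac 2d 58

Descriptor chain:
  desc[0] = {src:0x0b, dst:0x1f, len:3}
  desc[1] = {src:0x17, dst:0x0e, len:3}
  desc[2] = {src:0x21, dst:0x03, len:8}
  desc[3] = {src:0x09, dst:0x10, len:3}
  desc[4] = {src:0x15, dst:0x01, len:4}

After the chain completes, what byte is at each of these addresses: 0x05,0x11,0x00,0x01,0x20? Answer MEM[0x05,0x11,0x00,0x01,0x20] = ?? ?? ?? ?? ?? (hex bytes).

#0 dst[0x1f+3] := {0xb9,0x79,0x79}
#1 dst[0x0e+3] := {0x9d,0x2f,0xc5}
#2 dst[0x03+8] := {0x79,0x37,0x63,0x0c,0x18,0x2d,0xff,0xac}
#3 dst[0x10+3] := {0xff,0xac,0xb9}
#4 dst[0x01+4] := {0xab,0x6e,0x9d,0x2f}
query mem[0x05]=0x63, mem[0x11]=0xac, mem[0x00]=0x02, mem[0x01]=0xab, mem[0x20]=0x79

MEM[0x05,0x11,0x00,0x01,0x20] = 63 ac 02 ab 79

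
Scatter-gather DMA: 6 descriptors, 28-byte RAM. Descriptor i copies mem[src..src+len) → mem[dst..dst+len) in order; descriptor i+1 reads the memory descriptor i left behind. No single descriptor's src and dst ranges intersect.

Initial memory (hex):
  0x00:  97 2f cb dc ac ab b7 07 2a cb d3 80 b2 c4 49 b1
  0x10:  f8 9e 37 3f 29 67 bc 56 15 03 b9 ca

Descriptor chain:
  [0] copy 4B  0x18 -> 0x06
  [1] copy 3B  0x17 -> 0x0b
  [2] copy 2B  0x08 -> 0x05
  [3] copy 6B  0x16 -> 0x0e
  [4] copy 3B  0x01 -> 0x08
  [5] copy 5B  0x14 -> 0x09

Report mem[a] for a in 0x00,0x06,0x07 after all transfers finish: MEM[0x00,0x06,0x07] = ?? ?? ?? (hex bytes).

D0: mem[0x06..0x09] <- [15 03 b9 ca]
D1: mem[0x0b..0x0d] <- [56 15 03]
D2: mem[0x05..0x06] <- [b9 ca]
D3: mem[0x0e..0x13] <- [bc 56 15 03 b9 ca]
D4: mem[0x08..0x0a] <- [2f cb dc]
D5: mem[0x09..0x0d] <- [29 67 bc 56 15]
query mem[0x00]=0x97, mem[0x06]=0xca, mem[0x07]=0x03

MEM[0x00,0x06,0x07] = 97 ca 03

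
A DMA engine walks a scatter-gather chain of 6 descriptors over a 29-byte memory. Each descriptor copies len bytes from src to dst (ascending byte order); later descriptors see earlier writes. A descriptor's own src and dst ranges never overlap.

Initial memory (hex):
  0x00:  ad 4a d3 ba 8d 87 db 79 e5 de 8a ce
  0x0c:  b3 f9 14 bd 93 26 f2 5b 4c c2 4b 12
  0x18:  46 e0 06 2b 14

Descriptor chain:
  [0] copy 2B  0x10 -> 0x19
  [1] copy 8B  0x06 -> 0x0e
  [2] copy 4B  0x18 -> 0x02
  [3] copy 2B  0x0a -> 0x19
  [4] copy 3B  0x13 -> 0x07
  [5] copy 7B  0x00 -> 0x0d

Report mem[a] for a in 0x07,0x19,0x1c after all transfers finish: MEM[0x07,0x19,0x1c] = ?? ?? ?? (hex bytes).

MEM[0x07,0x19,0x1c] = ce 8a 14

#0 dst[0x19+2] := {0x93,0x26}
#1 dst[0x0e+8] := {0xdb,0x79,0xe5,0xde,0x8a,0xce,0xb3,0xf9}
#2 dst[0x02+4] := {0x46,0x93,0x26,0x2b}
#3 dst[0x19+2] := {0x8a,0xce}
#4 dst[0x07+3] := {0xce,0xb3,0xf9}
#5 dst[0x0d+7] := {0xad,0x4a,0x46,0x93,0x26,0x2b,0xdb}
query mem[0x07]=0xce, mem[0x19]=0x8a, mem[0x1c]=0x14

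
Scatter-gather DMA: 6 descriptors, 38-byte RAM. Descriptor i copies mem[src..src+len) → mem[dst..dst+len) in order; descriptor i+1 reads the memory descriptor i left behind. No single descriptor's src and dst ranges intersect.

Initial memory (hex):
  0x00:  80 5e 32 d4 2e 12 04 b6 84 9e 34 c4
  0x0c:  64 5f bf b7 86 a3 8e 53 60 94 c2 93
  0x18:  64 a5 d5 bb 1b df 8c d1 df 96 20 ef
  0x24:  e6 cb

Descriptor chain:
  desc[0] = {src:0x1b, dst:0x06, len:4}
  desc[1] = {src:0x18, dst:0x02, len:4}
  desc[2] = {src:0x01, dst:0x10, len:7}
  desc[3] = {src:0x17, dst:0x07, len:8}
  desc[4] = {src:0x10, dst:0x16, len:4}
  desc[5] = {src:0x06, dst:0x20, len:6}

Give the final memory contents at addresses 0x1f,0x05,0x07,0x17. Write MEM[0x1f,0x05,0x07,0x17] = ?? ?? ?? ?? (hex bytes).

  after D0: wrote 4B at 0x06 = bb1bdf8c
  after D1: wrote 4B at 0x02 = 64a5d5bb
  after D2: wrote 7B at 0x10 = 5e64a5d5bbbb1b
  after D3: wrote 8B at 0x07 = 9364a5d5bb1bdf8c
  after D4: wrote 4B at 0x16 = 5e64a5d5
  after D5: wrote 6B at 0x20 = bb9364a5d5bb
query mem[0x1f]=0xd1, mem[0x05]=0xbb, mem[0x07]=0x93, mem[0x17]=0x64

MEM[0x1f,0x05,0x07,0x17] = d1 bb 93 64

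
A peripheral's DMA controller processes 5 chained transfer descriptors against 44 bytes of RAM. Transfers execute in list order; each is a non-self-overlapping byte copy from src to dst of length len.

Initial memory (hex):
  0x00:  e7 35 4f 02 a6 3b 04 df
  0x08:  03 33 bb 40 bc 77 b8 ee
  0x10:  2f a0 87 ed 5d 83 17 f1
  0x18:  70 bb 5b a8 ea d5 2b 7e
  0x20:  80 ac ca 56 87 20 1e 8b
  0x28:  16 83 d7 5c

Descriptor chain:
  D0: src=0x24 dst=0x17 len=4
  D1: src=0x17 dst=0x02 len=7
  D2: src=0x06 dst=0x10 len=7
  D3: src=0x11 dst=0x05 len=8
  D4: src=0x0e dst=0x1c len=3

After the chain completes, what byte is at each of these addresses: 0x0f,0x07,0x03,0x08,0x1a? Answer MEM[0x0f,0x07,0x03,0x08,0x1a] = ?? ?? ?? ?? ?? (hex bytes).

D0: mem[0x17..0x1a] <- [87 20 1e 8b]
D1: mem[0x02..0x08] <- [87 20 1e 8b a8 ea d5]
D2: mem[0x10..0x16] <- [a8 ea d5 33 bb 40 bc]
D3: mem[0x05..0x0c] <- [ea d5 33 bb 40 bc 87 20]
D4: mem[0x1c..0x1e] <- [b8 ee a8]
query mem[0x0f]=0xee, mem[0x07]=0x33, mem[0x03]=0x20, mem[0x08]=0xbb, mem[0x1a]=0x8b

MEM[0x0f,0x07,0x03,0x08,0x1a] = ee 33 20 bb 8b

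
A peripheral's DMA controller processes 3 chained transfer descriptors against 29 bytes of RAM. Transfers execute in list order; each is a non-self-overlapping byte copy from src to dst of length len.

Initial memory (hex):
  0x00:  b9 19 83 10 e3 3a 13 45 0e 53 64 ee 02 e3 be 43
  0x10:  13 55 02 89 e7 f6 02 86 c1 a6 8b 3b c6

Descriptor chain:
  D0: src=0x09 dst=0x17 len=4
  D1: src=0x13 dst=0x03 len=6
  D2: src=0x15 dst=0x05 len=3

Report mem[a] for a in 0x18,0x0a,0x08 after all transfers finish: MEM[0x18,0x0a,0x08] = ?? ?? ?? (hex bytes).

MEM[0x18,0x0a,0x08] = 64 64 64

D0: mem[0x17..0x1a] <- [53 64 ee 02]
D1: mem[0x03..0x08] <- [89 e7 f6 02 53 64]
D2: mem[0x05..0x07] <- [f6 02 53]
query mem[0x18]=0x64, mem[0x0a]=0x64, mem[0x08]=0x64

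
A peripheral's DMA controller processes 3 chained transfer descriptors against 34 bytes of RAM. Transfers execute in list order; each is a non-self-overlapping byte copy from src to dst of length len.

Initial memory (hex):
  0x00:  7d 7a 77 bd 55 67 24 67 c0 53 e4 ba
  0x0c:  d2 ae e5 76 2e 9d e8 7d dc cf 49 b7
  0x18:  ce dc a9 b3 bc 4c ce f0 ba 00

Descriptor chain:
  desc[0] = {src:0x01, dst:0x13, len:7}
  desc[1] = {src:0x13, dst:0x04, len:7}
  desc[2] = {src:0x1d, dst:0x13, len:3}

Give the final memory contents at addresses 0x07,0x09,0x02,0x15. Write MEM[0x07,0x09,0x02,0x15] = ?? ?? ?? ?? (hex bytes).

[0] 0x01->0x13 len=7 : 7a 77 bd 55 67 24 67
[1] 0x13->0x04 len=7 : 7a 77 bd 55 67 24 67
[2] 0x1d->0x13 len=3 : 4c ce f0
query mem[0x07]=0x55, mem[0x09]=0x24, mem[0x02]=0x77, mem[0x15]=0xf0

MEM[0x07,0x09,0x02,0x15] = 55 24 77 f0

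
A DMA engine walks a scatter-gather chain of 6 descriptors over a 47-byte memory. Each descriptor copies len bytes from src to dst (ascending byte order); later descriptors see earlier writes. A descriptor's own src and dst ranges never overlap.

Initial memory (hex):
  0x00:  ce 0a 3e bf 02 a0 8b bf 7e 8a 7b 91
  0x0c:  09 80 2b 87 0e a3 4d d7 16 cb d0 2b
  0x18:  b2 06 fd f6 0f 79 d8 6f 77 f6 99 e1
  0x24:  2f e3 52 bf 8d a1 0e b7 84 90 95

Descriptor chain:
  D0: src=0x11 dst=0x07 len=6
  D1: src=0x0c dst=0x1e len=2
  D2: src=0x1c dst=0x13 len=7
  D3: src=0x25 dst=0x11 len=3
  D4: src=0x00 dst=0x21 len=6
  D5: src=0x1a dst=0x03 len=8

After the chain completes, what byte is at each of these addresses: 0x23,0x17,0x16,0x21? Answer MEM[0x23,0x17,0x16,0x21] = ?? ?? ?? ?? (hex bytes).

#0 dst[0x07+6] := {0xa3,0x4d,0xd7,0x16,0xcb,0xd0}
#1 dst[0x1e+2] := {0xd0,0x80}
#2 dst[0x13+7] := {0x0f,0x79,0xd0,0x80,0x77,0xf6,0x99}
#3 dst[0x11+3] := {0xe3,0x52,0xbf}
#4 dst[0x21+6] := {0xce,0x0a,0x3e,0xbf,0x02,0xa0}
#5 dst[0x03+8] := {0xfd,0xf6,0x0f,0x79,0xd0,0x80,0x77,0xce}
query mem[0x23]=0x3e, mem[0x17]=0x77, mem[0x16]=0x80, mem[0x21]=0xce

MEM[0x23,0x17,0x16,0x21] = 3e 77 80 ce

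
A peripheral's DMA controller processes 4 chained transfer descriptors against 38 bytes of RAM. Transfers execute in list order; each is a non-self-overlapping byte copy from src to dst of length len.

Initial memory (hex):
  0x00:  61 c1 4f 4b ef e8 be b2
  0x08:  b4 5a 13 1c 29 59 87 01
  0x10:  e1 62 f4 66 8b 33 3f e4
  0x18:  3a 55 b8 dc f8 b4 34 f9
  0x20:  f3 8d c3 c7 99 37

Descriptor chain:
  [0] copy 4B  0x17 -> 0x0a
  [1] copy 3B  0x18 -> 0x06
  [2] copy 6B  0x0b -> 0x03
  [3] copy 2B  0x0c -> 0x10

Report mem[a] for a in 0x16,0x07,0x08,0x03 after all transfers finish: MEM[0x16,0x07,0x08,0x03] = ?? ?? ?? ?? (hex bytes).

  after D0: wrote 4B at 0x0a = e43a55b8
  after D1: wrote 3B at 0x06 = 3a55b8
  after D2: wrote 6B at 0x03 = 3a55b88701e1
  after D3: wrote 2B at 0x10 = 55b8
query mem[0x16]=0x3f, mem[0x07]=0x01, mem[0x08]=0xe1, mem[0x03]=0x3a

MEM[0x16,0x07,0x08,0x03] = 3f 01 e1 3a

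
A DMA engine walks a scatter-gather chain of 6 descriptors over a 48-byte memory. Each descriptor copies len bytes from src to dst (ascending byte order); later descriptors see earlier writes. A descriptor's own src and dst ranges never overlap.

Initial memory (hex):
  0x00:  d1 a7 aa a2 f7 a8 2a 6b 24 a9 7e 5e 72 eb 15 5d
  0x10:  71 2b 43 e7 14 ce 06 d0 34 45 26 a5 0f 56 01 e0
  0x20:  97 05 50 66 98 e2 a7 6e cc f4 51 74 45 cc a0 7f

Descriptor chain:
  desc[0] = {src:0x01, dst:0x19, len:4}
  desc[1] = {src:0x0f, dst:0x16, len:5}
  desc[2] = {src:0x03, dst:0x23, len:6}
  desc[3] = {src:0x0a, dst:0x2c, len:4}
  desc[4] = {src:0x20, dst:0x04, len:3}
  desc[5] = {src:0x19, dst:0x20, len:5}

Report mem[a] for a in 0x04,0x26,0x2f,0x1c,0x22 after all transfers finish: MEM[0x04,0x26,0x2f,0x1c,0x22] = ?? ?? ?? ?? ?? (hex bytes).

MEM[0x04,0x26,0x2f,0x1c,0x22] = 97 2a eb f7 a2

  after D0: wrote 4B at 0x19 = a7aaa2f7
  after D1: wrote 5B at 0x16 = 5d712b43e7
  after D2: wrote 6B at 0x23 = a2f7a82a6b24
  after D3: wrote 4B at 0x2c = 7e5e72eb
  after D4: wrote 3B at 0x04 = 970550
  after D5: wrote 5B at 0x20 = 43e7a2f756
query mem[0x04]=0x97, mem[0x26]=0x2a, mem[0x2f]=0xeb, mem[0x1c]=0xf7, mem[0x22]=0xa2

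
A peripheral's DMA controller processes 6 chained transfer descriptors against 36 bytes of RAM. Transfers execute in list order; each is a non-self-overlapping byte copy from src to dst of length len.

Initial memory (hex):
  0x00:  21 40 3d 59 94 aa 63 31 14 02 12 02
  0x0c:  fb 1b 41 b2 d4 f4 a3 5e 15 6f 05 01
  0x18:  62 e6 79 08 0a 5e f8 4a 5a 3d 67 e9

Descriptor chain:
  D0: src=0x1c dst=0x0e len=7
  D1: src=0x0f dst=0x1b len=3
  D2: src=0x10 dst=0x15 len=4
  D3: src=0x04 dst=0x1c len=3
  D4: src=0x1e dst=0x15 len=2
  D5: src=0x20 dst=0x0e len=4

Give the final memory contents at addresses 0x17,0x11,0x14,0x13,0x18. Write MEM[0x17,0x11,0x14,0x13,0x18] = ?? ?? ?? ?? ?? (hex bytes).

  after D0: wrote 7B at 0x0e = 0a5ef84a5a3d67
  after D1: wrote 3B at 0x1b = 5ef84a
  after D2: wrote 4B at 0x15 = f84a5a3d
  after D3: wrote 3B at 0x1c = 94aa63
  after D4: wrote 2B at 0x15 = 634a
  after D5: wrote 4B at 0x0e = 5a3d67e9
query mem[0x17]=0x5a, mem[0x11]=0xe9, mem[0x14]=0x67, mem[0x13]=0x3d, mem[0x18]=0x3d

MEM[0x17,0x11,0x14,0x13,0x18] = 5a e9 67 3d 3d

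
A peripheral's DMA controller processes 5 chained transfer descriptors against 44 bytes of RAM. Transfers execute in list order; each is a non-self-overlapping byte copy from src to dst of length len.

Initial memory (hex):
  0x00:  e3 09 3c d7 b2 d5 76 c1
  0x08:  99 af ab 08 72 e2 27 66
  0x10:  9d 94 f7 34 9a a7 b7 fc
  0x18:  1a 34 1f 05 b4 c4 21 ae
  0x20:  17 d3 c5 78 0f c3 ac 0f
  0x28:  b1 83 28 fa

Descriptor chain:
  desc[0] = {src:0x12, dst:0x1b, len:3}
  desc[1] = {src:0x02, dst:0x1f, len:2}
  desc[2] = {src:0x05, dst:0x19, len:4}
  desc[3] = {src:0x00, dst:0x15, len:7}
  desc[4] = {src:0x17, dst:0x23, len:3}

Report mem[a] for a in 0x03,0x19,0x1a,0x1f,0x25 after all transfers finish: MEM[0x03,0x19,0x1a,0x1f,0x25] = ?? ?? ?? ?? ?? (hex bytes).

MEM[0x03,0x19,0x1a,0x1f,0x25] = d7 b2 d5 3c b2

#0 dst[0x1b+3] := {0xf7,0x34,0x9a}
#1 dst[0x1f+2] := {0x3c,0xd7}
#2 dst[0x19+4] := {0xd5,0x76,0xc1,0x99}
#3 dst[0x15+7] := {0xe3,0x09,0x3c,0xd7,0xb2,0xd5,0x76}
#4 dst[0x23+3] := {0x3c,0xd7,0xb2}
query mem[0x03]=0xd7, mem[0x19]=0xb2, mem[0x1a]=0xd5, mem[0x1f]=0x3c, mem[0x25]=0xb2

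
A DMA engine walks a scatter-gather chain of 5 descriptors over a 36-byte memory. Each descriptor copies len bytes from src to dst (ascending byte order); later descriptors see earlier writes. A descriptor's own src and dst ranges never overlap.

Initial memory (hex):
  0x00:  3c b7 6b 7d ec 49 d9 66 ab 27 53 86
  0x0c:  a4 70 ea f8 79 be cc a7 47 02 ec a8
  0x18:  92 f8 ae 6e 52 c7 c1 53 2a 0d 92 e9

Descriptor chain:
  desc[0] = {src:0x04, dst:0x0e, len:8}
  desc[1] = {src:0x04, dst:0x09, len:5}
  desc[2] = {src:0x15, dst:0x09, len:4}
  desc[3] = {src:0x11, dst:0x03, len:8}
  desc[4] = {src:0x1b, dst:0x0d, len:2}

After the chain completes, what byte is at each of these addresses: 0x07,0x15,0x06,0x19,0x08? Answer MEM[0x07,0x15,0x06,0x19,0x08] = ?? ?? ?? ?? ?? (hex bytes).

D0: mem[0x0e..0x15] <- [ec 49 d9 66 ab 27 53 86]
D1: mem[0x09..0x0d] <- [ec 49 d9 66 ab]
D2: mem[0x09..0x0c] <- [86 ec a8 92]
D3: mem[0x03..0x0a] <- [66 ab 27 53 86 ec a8 92]
D4: mem[0x0d..0x0e] <- [6e 52]
query mem[0x07]=0x86, mem[0x15]=0x86, mem[0x06]=0x53, mem[0x19]=0xf8, mem[0x08]=0xec

MEM[0x07,0x15,0x06,0x19,0x08] = 86 86 53 f8 ec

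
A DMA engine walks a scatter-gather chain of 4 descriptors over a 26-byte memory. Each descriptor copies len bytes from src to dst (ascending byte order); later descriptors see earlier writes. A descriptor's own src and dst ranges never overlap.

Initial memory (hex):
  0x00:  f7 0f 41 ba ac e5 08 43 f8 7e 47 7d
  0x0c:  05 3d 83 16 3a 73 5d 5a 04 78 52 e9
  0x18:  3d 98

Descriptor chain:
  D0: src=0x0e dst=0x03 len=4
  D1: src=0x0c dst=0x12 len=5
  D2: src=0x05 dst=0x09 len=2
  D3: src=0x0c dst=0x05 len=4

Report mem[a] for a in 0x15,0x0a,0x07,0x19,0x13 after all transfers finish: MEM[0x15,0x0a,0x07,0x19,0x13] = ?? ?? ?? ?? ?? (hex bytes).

#0 dst[0x03+4] := {0x83,0x16,0x3a,0x73}
#1 dst[0x12+5] := {0x05,0x3d,0x83,0x16,0x3a}
#2 dst[0x09+2] := {0x3a,0x73}
#3 dst[0x05+4] := {0x05,0x3d,0x83,0x16}
query mem[0x15]=0x16, mem[0x0a]=0x73, mem[0x07]=0x83, mem[0x19]=0x98, mem[0x13]=0x3d

MEM[0x15,0x0a,0x07,0x19,0x13] = 16 73 83 98 3d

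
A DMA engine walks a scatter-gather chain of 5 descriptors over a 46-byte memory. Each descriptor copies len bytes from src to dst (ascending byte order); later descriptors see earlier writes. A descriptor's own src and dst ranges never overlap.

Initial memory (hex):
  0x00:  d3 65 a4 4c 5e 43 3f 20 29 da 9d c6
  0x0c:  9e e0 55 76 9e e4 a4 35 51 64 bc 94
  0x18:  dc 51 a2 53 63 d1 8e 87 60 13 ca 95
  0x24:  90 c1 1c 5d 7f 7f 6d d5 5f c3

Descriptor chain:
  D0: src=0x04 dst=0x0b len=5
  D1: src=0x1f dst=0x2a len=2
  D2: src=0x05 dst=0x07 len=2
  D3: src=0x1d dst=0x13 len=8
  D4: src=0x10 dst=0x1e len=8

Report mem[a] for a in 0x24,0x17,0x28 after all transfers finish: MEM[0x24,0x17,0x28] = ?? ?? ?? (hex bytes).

[0] 0x04->0x0b len=5 : 5e 43 3f 20 29
[1] 0x1f->0x2a len=2 : 87 60
[2] 0x05->0x07 len=2 : 43 3f
[3] 0x1d->0x13 len=8 : d1 8e 87 60 13 ca 95 90
[4] 0x10->0x1e len=8 : 9e e4 a4 d1 8e 87 60 13
query mem[0x24]=0x60, mem[0x17]=0x13, mem[0x28]=0x7f

MEM[0x24,0x17,0x28] = 60 13 7f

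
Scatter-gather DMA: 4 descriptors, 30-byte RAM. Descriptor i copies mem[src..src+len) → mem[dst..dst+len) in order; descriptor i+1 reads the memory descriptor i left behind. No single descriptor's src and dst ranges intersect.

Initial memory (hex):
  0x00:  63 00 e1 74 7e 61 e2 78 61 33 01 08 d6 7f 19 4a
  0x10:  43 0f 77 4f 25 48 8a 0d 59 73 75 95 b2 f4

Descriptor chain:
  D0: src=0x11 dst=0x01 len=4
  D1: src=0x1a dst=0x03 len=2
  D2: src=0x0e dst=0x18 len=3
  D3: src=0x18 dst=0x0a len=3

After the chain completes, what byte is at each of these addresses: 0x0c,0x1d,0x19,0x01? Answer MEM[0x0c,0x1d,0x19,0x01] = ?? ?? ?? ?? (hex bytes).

  after D0: wrote 4B at 0x01 = 0f774f25
  after D1: wrote 2B at 0x03 = 7595
  after D2: wrote 3B at 0x18 = 194a43
  after D3: wrote 3B at 0x0a = 194a43
query mem[0x0c]=0x43, mem[0x1d]=0xf4, mem[0x19]=0x4a, mem[0x01]=0x0f

MEM[0x0c,0x1d,0x19,0x01] = 43 f4 4a 0f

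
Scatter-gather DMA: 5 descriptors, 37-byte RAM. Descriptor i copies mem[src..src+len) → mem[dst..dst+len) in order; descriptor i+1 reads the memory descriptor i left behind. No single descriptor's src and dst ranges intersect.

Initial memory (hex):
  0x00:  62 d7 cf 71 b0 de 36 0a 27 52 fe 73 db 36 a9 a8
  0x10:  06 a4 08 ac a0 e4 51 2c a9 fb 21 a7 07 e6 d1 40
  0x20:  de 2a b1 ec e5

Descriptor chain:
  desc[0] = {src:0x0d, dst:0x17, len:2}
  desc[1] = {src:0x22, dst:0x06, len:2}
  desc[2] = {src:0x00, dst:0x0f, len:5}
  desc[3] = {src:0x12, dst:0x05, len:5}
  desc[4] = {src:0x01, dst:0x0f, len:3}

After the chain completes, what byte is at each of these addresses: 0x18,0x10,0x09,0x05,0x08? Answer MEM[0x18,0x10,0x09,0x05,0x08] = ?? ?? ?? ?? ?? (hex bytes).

MEM[0x18,0x10,0x09,0x05,0x08] = a9 cf 51 71 e4

[0] 0x0d->0x17 len=2 : 36 a9
[1] 0x22->0x06 len=2 : b1 ec
[2] 0x00->0x0f len=5 : 62 d7 cf 71 b0
[3] 0x12->0x05 len=5 : 71 b0 a0 e4 51
[4] 0x01->0x0f len=3 : d7 cf 71
query mem[0x18]=0xa9, mem[0x10]=0xcf, mem[0x09]=0x51, mem[0x05]=0x71, mem[0x08]=0xe4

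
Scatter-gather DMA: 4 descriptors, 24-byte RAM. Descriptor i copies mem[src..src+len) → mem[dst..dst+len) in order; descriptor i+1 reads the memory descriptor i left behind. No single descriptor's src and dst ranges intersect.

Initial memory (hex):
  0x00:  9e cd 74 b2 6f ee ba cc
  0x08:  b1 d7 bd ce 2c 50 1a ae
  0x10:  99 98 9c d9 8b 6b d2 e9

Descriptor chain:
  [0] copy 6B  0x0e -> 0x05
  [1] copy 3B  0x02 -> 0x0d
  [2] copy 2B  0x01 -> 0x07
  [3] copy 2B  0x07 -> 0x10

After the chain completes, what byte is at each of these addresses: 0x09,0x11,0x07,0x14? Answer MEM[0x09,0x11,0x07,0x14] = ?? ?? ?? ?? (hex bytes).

MEM[0x09,0x11,0x07,0x14] = 9c 74 cd 8b

#0 dst[0x05+6] := {0x1a,0xae,0x99,0x98,0x9c,0xd9}
#1 dst[0x0d+3] := {0x74,0xb2,0x6f}
#2 dst[0x07+2] := {0xcd,0x74}
#3 dst[0x10+2] := {0xcd,0x74}
query mem[0x09]=0x9c, mem[0x11]=0x74, mem[0x07]=0xcd, mem[0x14]=0x8b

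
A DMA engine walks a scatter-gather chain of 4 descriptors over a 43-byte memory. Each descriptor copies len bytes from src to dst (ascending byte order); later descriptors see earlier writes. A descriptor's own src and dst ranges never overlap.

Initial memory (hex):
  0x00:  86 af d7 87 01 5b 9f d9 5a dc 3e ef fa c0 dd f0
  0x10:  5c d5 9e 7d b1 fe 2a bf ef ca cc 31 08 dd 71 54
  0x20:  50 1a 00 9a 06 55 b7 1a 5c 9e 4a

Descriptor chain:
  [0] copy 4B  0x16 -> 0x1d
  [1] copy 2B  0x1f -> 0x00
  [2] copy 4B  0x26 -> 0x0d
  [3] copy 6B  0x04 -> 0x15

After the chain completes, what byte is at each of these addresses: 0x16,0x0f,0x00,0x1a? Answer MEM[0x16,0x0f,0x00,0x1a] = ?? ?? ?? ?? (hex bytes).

#0 dst[0x1d+4] := {0x2a,0xbf,0xef,0xca}
#1 dst[0x00+2] := {0xef,0xca}
#2 dst[0x0d+4] := {0xb7,0x1a,0x5c,0x9e}
#3 dst[0x15+6] := {0x01,0x5b,0x9f,0xd9,0x5a,0xdc}
query mem[0x16]=0x5b, mem[0x0f]=0x5c, mem[0x00]=0xef, mem[0x1a]=0xdc

MEM[0x16,0x0f,0x00,0x1a] = 5b 5c ef dc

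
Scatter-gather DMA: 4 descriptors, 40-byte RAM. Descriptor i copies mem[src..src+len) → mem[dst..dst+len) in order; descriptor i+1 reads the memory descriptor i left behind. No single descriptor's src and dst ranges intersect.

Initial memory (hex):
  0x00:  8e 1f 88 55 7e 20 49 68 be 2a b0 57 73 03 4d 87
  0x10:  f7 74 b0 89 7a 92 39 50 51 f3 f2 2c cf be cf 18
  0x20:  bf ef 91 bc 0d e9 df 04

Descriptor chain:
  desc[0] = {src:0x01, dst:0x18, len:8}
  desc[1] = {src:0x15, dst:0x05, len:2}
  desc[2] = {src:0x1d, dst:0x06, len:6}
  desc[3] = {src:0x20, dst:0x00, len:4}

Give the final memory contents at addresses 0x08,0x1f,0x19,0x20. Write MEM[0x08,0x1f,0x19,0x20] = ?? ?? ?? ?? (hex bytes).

MEM[0x08,0x1f,0x19,0x20] = be be 88 bf

D0: mem[0x18..0x1f] <- [1f 88 55 7e 20 49 68 be]
D1: mem[0x05..0x06] <- [92 39]
D2: mem[0x06..0x0b] <- [49 68 be bf ef 91]
D3: mem[0x00..0x03] <- [bf ef 91 bc]
query mem[0x08]=0xbe, mem[0x1f]=0xbe, mem[0x19]=0x88, mem[0x20]=0xbf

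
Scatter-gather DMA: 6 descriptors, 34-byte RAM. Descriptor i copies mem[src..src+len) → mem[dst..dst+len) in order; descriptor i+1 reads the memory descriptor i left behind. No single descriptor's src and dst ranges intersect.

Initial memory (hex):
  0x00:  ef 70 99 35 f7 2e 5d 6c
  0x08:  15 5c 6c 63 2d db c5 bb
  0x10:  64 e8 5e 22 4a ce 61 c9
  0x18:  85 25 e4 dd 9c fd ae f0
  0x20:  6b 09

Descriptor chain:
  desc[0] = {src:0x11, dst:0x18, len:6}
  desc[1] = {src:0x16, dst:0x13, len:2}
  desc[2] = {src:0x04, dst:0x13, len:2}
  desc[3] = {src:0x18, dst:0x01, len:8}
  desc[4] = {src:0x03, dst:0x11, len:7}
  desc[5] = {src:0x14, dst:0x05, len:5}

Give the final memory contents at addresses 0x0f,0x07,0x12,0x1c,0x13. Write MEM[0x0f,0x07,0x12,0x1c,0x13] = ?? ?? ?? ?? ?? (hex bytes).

#0 dst[0x18+6] := {0xe8,0x5e,0x22,0x4a,0xce,0x61}
#1 dst[0x13+2] := {0x61,0xc9}
#2 dst[0x13+2] := {0xf7,0x2e}
#3 dst[0x01+8] := {0xe8,0x5e,0x22,0x4a,0xce,0x61,0xae,0xf0}
#4 dst[0x11+7] := {0x22,0x4a,0xce,0x61,0xae,0xf0,0x5c}
#5 dst[0x05+5] := {0x61,0xae,0xf0,0x5c,0xe8}
query mem[0x0f]=0xbb, mem[0x07]=0xf0, mem[0x12]=0x4a, mem[0x1c]=0xce, mem[0x13]=0xce

MEM[0x0f,0x07,0x12,0x1c,0x13] = bb f0 4a ce ce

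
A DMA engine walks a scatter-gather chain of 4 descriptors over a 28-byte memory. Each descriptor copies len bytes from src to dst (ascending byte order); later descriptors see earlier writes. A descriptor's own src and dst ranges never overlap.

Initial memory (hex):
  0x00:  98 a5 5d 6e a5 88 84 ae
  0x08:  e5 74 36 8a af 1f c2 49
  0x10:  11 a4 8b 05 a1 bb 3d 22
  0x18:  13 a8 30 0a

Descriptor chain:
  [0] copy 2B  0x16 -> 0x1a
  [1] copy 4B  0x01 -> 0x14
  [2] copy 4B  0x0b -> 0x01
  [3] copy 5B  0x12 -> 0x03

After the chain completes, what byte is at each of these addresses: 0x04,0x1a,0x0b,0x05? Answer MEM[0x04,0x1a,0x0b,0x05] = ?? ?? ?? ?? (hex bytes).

D0: mem[0x1a..0x1b] <- [3d 22]
D1: mem[0x14..0x17] <- [a5 5d 6e a5]
D2: mem[0x01..0x04] <- [8a af 1f c2]
D3: mem[0x03..0x07] <- [8b 05 a5 5d 6e]
query mem[0x04]=0x05, mem[0x1a]=0x3d, mem[0x0b]=0x8a, mem[0x05]=0xa5

MEM[0x04,0x1a,0x0b,0x05] = 05 3d 8a a5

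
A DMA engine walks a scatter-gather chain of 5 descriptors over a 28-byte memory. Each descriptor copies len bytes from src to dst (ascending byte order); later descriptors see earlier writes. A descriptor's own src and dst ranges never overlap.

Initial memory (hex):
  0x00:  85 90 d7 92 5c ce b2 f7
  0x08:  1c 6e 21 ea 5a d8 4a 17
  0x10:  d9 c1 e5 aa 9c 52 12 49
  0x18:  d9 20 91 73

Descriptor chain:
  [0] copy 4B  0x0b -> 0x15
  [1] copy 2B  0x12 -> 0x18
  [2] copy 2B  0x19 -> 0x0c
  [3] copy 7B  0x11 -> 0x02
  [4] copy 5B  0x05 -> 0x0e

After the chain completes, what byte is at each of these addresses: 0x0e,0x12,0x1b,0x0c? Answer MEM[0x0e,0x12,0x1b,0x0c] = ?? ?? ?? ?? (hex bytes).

MEM[0x0e,0x12,0x1b,0x0c] = 9c 6e 73 aa

  after D0: wrote 4B at 0x15 = ea5ad84a
  after D1: wrote 2B at 0x18 = e5aa
  after D2: wrote 2B at 0x0c = aa91
  after D3: wrote 7B at 0x02 = c1e5aa9cea5ad8
  after D4: wrote 5B at 0x0e = 9cea5ad86e
query mem[0x0e]=0x9c, mem[0x12]=0x6e, mem[0x1b]=0x73, mem[0x0c]=0xaa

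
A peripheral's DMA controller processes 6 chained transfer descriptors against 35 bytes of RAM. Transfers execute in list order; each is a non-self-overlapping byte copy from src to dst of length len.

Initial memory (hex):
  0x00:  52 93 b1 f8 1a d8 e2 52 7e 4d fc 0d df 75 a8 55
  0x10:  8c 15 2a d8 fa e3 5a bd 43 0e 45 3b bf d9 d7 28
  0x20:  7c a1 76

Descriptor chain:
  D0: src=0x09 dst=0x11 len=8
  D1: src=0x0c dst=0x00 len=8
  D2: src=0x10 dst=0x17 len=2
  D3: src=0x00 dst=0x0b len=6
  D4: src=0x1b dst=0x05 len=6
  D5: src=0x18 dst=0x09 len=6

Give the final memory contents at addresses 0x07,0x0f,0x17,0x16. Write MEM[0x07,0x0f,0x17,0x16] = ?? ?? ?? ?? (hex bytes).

MEM[0x07,0x0f,0x17,0x16] = d9 8c 8c a8

#0 dst[0x11+8] := {0x4d,0xfc,0x0d,0xdf,0x75,0xa8,0x55,0x8c}
#1 dst[0x00+8] := {0xdf,0x75,0xa8,0x55,0x8c,0x4d,0xfc,0x0d}
#2 dst[0x17+2] := {0x8c,0x4d}
#3 dst[0x0b+6] := {0xdf,0x75,0xa8,0x55,0x8c,0x4d}
#4 dst[0x05+6] := {0x3b,0xbf,0xd9,0xd7,0x28,0x7c}
#5 dst[0x09+6] := {0x4d,0x0e,0x45,0x3b,0xbf,0xd9}
query mem[0x07]=0xd9, mem[0x0f]=0x8c, mem[0x17]=0x8c, mem[0x16]=0xa8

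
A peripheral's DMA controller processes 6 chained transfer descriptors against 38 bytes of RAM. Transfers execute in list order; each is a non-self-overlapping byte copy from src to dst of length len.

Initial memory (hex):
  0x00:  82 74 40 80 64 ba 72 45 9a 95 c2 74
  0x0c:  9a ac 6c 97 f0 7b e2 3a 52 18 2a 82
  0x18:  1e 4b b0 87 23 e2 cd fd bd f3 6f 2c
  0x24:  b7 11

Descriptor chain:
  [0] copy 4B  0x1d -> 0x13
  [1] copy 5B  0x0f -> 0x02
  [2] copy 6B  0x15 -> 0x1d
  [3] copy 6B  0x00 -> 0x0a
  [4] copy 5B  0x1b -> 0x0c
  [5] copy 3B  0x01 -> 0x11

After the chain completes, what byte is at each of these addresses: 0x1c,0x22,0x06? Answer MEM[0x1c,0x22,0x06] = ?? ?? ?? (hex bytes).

D0: mem[0x13..0x16] <- [e2 cd fd bd]
D1: mem[0x02..0x06] <- [97 f0 7b e2 e2]
D2: mem[0x1d..0x22] <- [fd bd 82 1e 4b b0]
D3: mem[0x0a..0x0f] <- [82 74 97 f0 7b e2]
D4: mem[0x0c..0x10] <- [87 23 fd bd 82]
D5: mem[0x11..0x13] <- [74 97 f0]
query mem[0x1c]=0x23, mem[0x22]=0xb0, mem[0x06]=0xe2

MEM[0x1c,0x22,0x06] = 23 b0 e2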